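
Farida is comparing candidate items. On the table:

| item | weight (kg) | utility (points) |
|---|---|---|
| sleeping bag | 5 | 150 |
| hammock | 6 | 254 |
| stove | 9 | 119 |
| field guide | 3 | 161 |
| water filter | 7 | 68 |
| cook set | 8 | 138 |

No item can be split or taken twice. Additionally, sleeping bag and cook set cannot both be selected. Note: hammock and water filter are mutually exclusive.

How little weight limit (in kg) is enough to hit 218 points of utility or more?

Look for the lowest-weight combination reaching 218.
hammock: 254 utility at 6 kg.
Any bundle with less than 6 kg falls short of 218.

6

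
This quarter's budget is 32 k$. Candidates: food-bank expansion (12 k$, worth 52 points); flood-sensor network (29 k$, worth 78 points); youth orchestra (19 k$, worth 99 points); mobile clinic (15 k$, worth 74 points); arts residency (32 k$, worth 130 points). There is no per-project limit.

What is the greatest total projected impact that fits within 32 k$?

151

Density check — youth orchestra 5.21, mobile clinic 4.93, food-bank expansion 4.33 are the best per k$.
Food-bank expansion + youth orchestra uses 31 of the 32 k$ and totals 151.
Every other selection either busts 32 k$ or fails to beat 151.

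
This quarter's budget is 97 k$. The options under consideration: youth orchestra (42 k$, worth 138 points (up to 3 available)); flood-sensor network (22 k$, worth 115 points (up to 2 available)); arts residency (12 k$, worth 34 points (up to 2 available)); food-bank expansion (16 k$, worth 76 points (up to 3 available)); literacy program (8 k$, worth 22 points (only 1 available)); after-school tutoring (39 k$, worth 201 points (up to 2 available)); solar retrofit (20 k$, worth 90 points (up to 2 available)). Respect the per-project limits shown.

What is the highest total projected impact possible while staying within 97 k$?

482

Taking the top-ratio projects first gives 2×flood-sensor network + arts residency + after-school tutoring for 465 (95 k$).
The 34 k$ tied up in flood-sensor network and arts residency is better spent on food-bank expansion + solar retrofit — total rises to 482 (97 k$).
Nothing else within 97 k$ beats 482.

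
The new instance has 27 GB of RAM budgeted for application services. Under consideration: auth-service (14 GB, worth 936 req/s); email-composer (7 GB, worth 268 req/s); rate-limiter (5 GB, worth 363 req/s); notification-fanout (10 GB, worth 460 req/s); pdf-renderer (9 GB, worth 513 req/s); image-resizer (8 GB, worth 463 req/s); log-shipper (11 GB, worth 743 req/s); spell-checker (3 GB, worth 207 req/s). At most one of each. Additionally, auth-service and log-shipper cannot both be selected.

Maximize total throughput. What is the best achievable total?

1776

Ranking by ratio (throughput/GB): rate-limiter 72.60, spell-checker 69.00, log-shipper 67.55, auth-service 66.86.
The ratio ordering already packs tightly: rate-limiter + image-resizer + log-shipper + spell-checker, 27 GB, 1776.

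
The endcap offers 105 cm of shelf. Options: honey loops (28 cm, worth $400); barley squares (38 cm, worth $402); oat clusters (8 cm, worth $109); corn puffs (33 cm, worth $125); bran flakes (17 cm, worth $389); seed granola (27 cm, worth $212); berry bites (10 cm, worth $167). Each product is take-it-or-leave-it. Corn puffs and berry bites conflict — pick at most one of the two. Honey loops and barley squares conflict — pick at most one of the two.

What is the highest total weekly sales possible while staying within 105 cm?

By weekly sales per cm: bran flakes 22.88, berry bites 16.70, honey loops 14.29, oat clusters 13.62 lead.
Barley squares + oat clusters + bran flakes + seed granola + berry bites uses 100 of the 105 cm and totals 1279.

1279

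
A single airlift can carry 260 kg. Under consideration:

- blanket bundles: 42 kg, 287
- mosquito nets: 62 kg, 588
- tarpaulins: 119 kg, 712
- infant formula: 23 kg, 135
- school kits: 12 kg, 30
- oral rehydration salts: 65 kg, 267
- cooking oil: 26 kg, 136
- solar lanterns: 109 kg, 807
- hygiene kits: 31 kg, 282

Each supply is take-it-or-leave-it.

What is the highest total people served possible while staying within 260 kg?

The ratio ordering already packs tightly: blanket bundles + mosquito nets + school kits + solar lanterns + hygiene kits, 256 kg, 1994.
Next best is blanket bundles + mosquito nets + solar lanterns + hygiene kits at 1964 (244 kg) — short by 30.

1994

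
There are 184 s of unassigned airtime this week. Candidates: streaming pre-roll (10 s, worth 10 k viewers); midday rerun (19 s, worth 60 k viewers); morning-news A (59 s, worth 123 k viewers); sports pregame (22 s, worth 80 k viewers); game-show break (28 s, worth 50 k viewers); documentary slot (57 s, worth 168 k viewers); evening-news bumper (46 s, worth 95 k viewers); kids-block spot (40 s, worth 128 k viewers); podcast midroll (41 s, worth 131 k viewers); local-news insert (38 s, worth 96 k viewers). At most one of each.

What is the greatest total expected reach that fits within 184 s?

567

Taking midday rerun + sports pregame + documentary slot + kids-block spot + podcast midroll: 179 s used, 567 in expected reach.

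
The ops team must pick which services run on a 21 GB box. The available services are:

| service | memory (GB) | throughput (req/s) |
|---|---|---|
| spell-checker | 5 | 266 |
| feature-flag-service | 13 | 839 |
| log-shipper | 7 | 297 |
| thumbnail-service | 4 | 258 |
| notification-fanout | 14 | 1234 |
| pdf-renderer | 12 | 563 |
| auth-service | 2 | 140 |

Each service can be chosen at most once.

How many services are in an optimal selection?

3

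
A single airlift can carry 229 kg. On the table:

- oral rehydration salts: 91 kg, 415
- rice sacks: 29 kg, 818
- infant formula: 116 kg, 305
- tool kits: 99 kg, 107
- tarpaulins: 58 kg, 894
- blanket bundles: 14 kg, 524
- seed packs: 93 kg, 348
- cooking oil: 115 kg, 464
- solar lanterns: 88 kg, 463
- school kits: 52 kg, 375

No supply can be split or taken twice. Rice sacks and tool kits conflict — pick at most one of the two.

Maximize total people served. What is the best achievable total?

2700

By people served per kg: blanket bundles 37.43, rice sacks 28.21, tarpaulins 15.41, school kits 7.21 lead.
The ratio heuristic lands on rice sacks + tarpaulins + blanket bundles + school kits (2611) but leaves 76 kg idle.
Replace school kits with cooking oil: the trade gains 89 net, giving 2700 at 216 kg.
The closest alternative, rice sacks + tarpaulins + blanket bundles + solar lanterns, reaches only 2699.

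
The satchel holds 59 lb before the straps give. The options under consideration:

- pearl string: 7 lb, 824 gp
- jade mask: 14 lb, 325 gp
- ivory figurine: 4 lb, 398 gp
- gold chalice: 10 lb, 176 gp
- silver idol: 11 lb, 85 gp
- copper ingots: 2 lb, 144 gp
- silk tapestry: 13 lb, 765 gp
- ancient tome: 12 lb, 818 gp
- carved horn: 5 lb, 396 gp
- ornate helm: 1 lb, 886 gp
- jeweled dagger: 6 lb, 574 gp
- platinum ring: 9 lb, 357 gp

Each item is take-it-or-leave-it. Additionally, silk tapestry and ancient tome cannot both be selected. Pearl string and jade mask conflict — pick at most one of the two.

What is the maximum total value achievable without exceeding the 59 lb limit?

Density check — ornate helm 886.00, pearl string 117.71, ivory figurine 99.50 are the best per lb.
Best packing: pearl string + ivory figurine + gold chalice + copper ingots + ancient tome + carved horn + ornate helm + jeweled dagger + platinum ring — 56 lb, 4573 total.

4573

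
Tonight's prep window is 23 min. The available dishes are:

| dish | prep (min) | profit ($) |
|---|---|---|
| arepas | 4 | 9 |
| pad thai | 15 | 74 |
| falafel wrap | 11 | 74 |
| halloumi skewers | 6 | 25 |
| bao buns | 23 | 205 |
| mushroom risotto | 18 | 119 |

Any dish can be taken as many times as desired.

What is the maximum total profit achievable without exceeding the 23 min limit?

Best packing: bao buns — 23 min, 205 total.
No other feasible combination exceeds 205.

205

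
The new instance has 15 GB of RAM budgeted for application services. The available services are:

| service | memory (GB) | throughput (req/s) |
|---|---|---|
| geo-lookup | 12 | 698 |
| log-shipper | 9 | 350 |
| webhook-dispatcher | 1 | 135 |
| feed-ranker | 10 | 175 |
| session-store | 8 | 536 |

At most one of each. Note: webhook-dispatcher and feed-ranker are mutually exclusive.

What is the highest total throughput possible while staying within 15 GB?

833

The ratio heuristic lands on webhook-dispatcher + session-store (671) but leaves 6 GB idle.
The 8 GB tied up in session-store is better spent on geo-lookup — total rises to 833 (13 GB).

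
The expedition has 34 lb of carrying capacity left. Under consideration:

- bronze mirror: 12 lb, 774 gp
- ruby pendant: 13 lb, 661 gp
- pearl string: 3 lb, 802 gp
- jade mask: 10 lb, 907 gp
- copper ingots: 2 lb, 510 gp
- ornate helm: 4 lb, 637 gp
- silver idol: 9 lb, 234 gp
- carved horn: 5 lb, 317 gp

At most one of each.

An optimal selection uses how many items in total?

5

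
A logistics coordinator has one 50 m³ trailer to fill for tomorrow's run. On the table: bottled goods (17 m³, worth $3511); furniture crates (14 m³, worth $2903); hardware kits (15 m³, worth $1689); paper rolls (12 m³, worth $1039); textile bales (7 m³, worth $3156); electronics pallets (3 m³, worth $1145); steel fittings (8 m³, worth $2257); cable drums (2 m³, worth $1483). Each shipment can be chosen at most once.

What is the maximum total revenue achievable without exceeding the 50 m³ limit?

Density check — cable drums 741.50, textile bales 450.86, electronics pallets 381.67 are the best per m³.
A density-first pass picks furniture crates + hardware kits + textile bales + electronics pallets + steel fittings + cable drums — 12633 at 49 m³.
Dropping hardware kits and electronics pallets frees 18 m³; slotting in bottled goods (17 m³) lifts the total to 13310 at 48 m³.

13310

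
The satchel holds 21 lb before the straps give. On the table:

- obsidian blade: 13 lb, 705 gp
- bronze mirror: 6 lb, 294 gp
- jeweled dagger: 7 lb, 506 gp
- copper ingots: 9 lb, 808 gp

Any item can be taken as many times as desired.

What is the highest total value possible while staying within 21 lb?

1616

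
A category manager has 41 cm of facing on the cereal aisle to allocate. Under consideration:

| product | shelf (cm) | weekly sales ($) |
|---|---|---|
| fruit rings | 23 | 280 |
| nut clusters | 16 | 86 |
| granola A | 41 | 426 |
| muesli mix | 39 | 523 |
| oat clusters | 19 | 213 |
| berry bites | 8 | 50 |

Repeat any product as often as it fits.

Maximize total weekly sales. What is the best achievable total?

523

Taking muesli mix: 39 cm used, 523 in weekly sales.
That's the maximum — no swap from here does better than 523.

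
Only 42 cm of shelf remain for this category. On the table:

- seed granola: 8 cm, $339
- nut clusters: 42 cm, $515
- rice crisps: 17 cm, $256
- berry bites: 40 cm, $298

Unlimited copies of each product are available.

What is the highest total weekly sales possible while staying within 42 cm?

5×seed granola uses 40 of the 42 cm and totals 1695.

1695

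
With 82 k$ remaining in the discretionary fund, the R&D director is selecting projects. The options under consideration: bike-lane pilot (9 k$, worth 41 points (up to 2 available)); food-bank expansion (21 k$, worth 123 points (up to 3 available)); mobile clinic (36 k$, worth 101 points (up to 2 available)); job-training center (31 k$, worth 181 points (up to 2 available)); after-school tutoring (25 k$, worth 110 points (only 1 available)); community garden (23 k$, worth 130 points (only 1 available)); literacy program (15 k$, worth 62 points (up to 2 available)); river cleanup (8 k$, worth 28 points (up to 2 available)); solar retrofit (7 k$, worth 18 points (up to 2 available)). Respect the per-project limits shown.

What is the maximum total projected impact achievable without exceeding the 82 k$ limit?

468

Greedy by ratio would take 2×bike-lane pilot + 3×food-bank expansion: 81 k$ used, total 451.
Replace bike-lane pilot and food-bank expansion with job-training center: the trade gains 17 net, giving 468 at 82 k$.
Nothing else within 82 k$ beats 468.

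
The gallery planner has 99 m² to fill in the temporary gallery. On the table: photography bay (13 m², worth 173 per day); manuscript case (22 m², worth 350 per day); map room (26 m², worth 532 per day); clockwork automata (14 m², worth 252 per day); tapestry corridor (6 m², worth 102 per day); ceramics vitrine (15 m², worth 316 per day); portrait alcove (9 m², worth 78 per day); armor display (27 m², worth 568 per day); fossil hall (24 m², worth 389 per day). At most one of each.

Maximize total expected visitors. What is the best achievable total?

Filling by ratio: map room + clockwork automata + tapestry corridor + ceramics vitrine + portrait alcove + armor display for 1848, with 2 m² left unused.
The 23 m² tied up in clockwork automata and portrait alcove is better spent on fossil hall — total rises to 1907 (98 m²).
No other feasible combination exceeds 1907.

1907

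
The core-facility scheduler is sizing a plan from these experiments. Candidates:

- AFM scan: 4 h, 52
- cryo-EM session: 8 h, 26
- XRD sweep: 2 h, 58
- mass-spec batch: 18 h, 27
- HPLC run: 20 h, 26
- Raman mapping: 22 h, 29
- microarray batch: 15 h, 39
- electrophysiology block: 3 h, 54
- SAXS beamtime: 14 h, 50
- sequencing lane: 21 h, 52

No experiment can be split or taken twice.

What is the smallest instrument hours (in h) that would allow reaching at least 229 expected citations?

31

Need the lightest bundle worth ≥ 229.
AFM scan + cryo-EM session + XRD sweep + electrophysiology block + SAXS beamtime: 240 expected citations at 31 h.
Below 31 h the best achievable stays under 229.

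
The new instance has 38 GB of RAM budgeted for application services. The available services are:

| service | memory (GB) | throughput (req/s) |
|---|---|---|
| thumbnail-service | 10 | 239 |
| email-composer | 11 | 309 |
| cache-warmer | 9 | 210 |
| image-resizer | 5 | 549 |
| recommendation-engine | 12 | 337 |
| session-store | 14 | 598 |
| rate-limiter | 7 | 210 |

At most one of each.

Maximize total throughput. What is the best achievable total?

A density-first pass picks email-composer + image-resizer + session-store + rate-limiter — 1666 at 37 GB.
Dropping email-composer frees 11 GB; slotting in recommendation-engine (12 GB) lifts the total to 1694 at 38 GB.
The closest alternative, email-composer + image-resizer + session-store + rate-limiter, reaches only 1666.

1694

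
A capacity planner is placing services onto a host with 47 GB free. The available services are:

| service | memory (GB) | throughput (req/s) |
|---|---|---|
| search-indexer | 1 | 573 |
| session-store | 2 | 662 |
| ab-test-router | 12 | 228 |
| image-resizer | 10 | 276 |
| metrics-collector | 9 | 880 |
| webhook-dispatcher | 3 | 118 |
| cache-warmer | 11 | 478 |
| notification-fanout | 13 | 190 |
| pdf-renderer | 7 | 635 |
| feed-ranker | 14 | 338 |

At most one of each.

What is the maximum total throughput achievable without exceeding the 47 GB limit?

3684

Taking the top-ratio services first gives search-indexer + session-store + image-resizer + metrics-collector + webhook-dispatcher + cache-warmer + pdf-renderer for 3622 (43 GB).
Dropping image-resizer frees 10 GB; slotting in feed-ranker (14 GB) lifts the total to 3684 at 47 GB.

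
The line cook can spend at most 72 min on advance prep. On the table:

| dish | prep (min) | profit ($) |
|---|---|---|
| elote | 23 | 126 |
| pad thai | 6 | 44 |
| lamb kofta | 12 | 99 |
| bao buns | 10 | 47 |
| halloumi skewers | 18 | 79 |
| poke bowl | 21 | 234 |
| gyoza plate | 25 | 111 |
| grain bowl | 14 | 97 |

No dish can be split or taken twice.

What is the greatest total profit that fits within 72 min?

556

Filling by ratio: pad thai + lamb kofta + bao buns + poke bowl + grain bowl for 521, with 9 min left unused.
The 16 min tied up in pad thai and bao buns is better spent on elote — total rises to 556 (70 min).
Every other selection either busts 72 min or fails to beat 556.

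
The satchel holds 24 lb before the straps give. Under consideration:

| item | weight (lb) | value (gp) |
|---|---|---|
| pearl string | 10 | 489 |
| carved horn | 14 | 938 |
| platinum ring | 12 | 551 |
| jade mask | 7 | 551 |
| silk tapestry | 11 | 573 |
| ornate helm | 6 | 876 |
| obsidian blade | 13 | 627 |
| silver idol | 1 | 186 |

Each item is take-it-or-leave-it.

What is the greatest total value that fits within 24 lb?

2102

Best packing: pearl string + jade mask + ornate helm + silver idol — 24 lb, 2102 total.
That's the maximum — no swap from here does better than 2102.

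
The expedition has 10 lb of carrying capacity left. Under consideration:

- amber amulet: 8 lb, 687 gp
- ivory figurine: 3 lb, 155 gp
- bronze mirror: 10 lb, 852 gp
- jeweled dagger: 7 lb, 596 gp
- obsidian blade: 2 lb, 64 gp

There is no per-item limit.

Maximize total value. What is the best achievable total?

Density check — amber amulet 85.88, bronze mirror 85.20, jeweled dagger 85.14 are the best per lb.
Taking the top-ratio items first gives amber amulet + obsidian blade for 751 (10 lb).
The 10 lb tied up in amber amulet and obsidian blade is better spent on bronze mirror — total rises to 852 (10 lb).
No other feasible combination exceeds 852.

852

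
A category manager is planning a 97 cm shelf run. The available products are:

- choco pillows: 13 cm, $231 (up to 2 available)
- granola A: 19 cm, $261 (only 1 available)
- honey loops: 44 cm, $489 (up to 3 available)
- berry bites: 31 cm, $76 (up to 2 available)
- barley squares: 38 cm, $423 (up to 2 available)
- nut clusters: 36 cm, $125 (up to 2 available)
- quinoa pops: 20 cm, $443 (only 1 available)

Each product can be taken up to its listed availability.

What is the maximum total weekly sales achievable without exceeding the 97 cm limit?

Taking the top-ratio products first gives 2×choco pillows + granola A + berry bites + quinoa pops for 1242 (96 cm).
Replace choco pillows and berry bites with honey loops: the trade gains 182 net, giving 1424 at 96 cm.

1424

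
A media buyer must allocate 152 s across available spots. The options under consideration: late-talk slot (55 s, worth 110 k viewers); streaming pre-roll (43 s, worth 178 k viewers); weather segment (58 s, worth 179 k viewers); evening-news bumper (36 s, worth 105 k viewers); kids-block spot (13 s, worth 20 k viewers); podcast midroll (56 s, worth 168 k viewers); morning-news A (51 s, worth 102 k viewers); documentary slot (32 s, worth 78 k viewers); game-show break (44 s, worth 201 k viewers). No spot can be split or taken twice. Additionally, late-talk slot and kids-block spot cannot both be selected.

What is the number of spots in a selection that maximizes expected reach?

3

Best achievable expected reach is 558.
For example streaming pre-roll + weather segment + game-show break achieves it, using 145 s.
Any selection reaching 558 contains exactly 3 spots.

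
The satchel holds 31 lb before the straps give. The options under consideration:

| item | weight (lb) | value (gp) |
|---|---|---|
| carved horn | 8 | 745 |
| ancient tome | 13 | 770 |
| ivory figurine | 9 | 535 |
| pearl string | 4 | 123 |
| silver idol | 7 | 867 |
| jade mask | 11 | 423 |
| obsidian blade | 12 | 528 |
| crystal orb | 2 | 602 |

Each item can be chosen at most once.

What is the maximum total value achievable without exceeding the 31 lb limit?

Greedy by ratio would take carved horn + ivory figurine + pearl string + silver idol + crystal orb: 30 lb used, total 2872.
Dropping ivory figurine and pearl string frees 13 lb; slotting in ancient tome (13 lb) lifts the total to 2984 at 30 lb.

2984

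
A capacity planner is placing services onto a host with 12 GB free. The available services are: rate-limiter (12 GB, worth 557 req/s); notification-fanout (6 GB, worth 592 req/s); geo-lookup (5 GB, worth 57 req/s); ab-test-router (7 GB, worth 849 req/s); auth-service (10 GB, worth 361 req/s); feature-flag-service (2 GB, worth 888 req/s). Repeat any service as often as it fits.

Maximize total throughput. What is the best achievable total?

5328

Density check — feature-flag-service 444.00, ab-test-router 121.29, notification-fanout 98.67, rate-limiter 46.42 are the best per GB.
The ratio ordering already packs tightly: 6×feature-flag-service, 12 GB, 5328.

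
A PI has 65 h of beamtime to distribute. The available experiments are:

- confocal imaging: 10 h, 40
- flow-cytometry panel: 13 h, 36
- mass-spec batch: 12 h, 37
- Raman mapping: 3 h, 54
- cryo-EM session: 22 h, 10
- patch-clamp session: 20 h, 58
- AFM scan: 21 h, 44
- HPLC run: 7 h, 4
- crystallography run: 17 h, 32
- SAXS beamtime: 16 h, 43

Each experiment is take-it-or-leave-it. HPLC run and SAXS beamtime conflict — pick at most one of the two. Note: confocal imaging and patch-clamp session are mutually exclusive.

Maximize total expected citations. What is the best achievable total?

Flow-cytometry panel + mass-spec batch + Raman mapping + patch-clamp session + SAXS beamtime uses 64 of the 65 h and totals 228.
The closest alternative, confocal imaging + mass-spec batch + Raman mapping + AFM scan + SAXS beamtime, reaches only 218.

228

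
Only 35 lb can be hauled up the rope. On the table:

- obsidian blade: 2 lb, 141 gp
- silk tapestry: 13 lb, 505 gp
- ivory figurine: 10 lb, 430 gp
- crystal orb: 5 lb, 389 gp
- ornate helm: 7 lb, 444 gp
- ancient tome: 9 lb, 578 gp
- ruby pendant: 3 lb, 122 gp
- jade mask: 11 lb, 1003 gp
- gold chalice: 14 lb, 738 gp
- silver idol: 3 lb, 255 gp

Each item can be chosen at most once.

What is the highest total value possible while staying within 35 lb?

Filling by ratio: obsidian blade + crystal orb + ancient tome + ruby pendant + jade mask + silver idol for 2488, with 2 lb left unused.
Replace obsidian blade and ruby pendant with ornate helm: the trade gains 181 net, giving 2669 at 35 lb.
Nothing else within 35 lb beats 2669.

2669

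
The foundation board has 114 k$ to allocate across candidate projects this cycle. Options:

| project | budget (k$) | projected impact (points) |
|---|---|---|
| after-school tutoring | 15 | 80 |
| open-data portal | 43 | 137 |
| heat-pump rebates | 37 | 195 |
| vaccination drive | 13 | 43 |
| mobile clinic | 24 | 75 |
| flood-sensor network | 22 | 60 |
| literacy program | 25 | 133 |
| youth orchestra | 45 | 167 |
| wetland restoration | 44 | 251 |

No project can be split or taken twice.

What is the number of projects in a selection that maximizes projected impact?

3

The maximum projected impact within 114 k$ is 579.
One optimal bundle: heat-pump rebates + literacy program + wetland restoration (106 k$).
All optima have 3 projects.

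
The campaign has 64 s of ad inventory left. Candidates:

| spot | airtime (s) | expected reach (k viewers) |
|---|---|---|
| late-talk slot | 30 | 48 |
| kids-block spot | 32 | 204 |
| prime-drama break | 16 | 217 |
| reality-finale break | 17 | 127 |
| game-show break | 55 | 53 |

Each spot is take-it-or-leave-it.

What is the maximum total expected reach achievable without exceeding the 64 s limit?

The ratio heuristic lands on late-talk slot + prime-drama break + reality-finale break (392) but leaves 1 s idle.
The 47 s tied up in late-talk slot and reality-finale break is better spent on kids-block spot — total rises to 421 (48 s).
Every other selection either busts 64 s or fails to beat 421.

421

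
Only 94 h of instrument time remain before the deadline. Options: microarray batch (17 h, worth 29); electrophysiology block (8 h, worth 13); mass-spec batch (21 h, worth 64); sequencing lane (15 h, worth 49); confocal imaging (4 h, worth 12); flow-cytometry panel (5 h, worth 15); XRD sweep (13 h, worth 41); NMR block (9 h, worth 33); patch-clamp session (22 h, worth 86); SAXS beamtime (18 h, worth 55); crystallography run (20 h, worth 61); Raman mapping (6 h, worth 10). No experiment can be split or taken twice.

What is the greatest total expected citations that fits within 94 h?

Greedy by ratio would take sequencing lane + confocal imaging + flow-cytometry panel + XRD sweep + NMR block + patch-clamp session + SAXS beamtime + Raman mapping: 92 h used, total 301.
Dropping XRD sweep and Raman mapping frees 19 h; slotting in mass-spec batch (21 h) lifts the total to 314 at 94 h.
Next best is mass-spec batch + confocal imaging + flow-cytometry panel + XRD sweep + NMR block + patch-clamp session + crystallography run at 312 (94 h) — short by 2.

314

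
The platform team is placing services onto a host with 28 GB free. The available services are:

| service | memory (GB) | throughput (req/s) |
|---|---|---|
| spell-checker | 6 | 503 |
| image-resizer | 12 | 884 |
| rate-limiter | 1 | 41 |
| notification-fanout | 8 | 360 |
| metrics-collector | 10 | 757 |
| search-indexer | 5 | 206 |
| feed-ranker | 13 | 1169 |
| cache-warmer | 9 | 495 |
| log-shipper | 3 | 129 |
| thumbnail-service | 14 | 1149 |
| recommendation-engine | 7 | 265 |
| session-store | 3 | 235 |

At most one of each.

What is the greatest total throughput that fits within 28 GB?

Ranking by ratio (throughput/GB): feed-ranker 89.92, spell-checker 83.83, thumbnail-service 82.07, session-store 78.33.
Filling by ratio: spell-checker + rate-limiter + feed-ranker + log-shipper + session-store for 2077, with 2 GB left unused.
Replace spell-checker and log-shipper and session-store with thumbnail-service: the trade gains 282 net, giving 2359 at 28 GB.

2359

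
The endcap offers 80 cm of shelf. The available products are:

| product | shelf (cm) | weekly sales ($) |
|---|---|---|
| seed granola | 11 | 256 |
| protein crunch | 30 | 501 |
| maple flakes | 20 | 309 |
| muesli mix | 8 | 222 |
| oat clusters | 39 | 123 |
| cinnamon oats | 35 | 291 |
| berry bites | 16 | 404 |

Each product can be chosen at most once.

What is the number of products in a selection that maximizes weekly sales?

4

Optimal total is 1470.
For example seed granola + protein crunch + maple flakes + berry bites achieves it, using 77 cm.
All optima have 4 products.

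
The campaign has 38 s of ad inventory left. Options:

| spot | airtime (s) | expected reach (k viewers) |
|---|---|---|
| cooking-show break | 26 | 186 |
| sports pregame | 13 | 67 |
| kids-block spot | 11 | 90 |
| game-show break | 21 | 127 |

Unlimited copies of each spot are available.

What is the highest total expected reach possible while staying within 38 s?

276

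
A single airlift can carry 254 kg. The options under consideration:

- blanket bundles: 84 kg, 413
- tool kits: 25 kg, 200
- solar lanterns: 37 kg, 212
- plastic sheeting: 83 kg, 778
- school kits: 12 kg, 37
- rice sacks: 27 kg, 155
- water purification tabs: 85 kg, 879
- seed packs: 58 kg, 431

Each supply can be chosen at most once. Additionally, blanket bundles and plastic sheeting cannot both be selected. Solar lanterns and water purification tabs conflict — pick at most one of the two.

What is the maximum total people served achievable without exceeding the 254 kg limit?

Ranking by ratio (people served/kg): water purification tabs 10.34, plastic sheeting 9.37, tool kits 8.00.
Tool kits + plastic sheeting + water purification tabs + seed packs uses 251 of the 254 kg and totals 2288.
An exhaustive check of the 256 subsets confirms 2288.

2288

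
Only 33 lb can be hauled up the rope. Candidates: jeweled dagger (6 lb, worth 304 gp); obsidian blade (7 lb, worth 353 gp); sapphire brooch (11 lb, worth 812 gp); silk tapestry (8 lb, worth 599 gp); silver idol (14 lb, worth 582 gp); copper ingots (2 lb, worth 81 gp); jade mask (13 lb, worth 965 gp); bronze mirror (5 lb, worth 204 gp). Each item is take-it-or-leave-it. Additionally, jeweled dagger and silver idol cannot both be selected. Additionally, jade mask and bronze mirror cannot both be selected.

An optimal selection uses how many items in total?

3

Optimal total is 2376.
For example sapphire brooch + silk tapestry + jade mask achieves it, using 32 lb.
Every optimal selection uses 3 items.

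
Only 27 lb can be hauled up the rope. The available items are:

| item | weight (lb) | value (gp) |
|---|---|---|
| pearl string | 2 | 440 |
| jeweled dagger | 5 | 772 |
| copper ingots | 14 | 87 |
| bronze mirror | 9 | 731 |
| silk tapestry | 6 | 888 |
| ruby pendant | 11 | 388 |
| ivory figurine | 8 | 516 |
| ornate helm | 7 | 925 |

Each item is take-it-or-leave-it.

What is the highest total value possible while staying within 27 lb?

Density check — pearl string 220.00, jeweled dagger 154.40, silk tapestry 148.00, ornate helm 132.14 are the best per lb.
Filling by ratio: pearl string + jeweled dagger + silk tapestry + ornate helm for 3025, with 7 lb left unused.
Dropping pearl string frees 2 lb; slotting in bronze mirror (9 lb) lifts the total to 3316 at 27 lb.
Runner-up jeweled dagger + silk tapestry + ivory figurine + ornate helm tops out at 3101.

3316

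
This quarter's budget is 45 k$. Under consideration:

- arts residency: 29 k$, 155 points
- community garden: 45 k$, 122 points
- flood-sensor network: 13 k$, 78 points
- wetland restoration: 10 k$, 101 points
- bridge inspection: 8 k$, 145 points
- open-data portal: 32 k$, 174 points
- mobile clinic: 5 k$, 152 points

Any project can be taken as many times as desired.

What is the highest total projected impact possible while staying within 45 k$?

1368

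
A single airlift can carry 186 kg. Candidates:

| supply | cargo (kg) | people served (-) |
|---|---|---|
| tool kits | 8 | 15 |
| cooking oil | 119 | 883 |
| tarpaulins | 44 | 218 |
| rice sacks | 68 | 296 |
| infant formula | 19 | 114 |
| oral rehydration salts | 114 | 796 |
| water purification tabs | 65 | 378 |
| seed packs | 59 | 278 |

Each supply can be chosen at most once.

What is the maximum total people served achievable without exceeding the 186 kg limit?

1261

By people served per kg: cooking oil 7.42, oral rehydration salts 6.98, infant formula 6.00 lead.
Greedy by ratio would take cooking oil + tarpaulins + infant formula: 182 kg used, total 1215.
The 63 kg tied up in tarpaulins and infant formula is better spent on water purification tabs — total rises to 1261 (184 kg).
The closest alternative, cooking oil + tarpaulins + infant formula, reaches only 1215.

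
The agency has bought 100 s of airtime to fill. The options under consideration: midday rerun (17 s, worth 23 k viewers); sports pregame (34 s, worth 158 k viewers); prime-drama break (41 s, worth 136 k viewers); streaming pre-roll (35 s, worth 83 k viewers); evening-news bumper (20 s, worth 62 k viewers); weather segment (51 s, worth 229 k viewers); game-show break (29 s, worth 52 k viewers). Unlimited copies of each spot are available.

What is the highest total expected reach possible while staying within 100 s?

387

Density check — sports pregame 4.65, weather segment 4.49, prime-drama break 3.32 are the best per s.
The ratio heuristic lands on 2×sports pregame + evening-news bumper (378) but leaves 12 s idle.
Dropping sports pregame and evening-news bumper frees 54 s; slotting in weather segment (51 s) lifts the total to 387 at 85 s.
That's the maximum — no swap from here does better than 387.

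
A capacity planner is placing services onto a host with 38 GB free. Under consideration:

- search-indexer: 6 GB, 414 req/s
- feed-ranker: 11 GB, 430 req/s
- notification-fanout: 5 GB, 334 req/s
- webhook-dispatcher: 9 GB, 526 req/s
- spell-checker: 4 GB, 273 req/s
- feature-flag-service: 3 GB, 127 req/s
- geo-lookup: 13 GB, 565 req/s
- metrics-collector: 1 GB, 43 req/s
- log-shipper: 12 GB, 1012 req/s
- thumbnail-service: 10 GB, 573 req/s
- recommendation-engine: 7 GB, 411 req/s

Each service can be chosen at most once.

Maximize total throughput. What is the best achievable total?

2649

Taking the top-ratio services first gives search-indexer + notification-fanout + spell-checker + feature-flag-service + metrics-collector + log-shipper + recommendation-engine for 2614 (38 GB).
The 10 GB tied up in feature-flag-service and recommendation-engine is better spent on thumbnail-service — total rises to 2649 (38 GB).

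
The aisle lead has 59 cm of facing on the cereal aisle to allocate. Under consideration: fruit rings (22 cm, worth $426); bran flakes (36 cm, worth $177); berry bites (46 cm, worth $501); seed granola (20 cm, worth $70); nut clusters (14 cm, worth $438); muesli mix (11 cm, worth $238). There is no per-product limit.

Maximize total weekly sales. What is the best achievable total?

Density check — nut clusters 31.29, muesli mix 21.64, fruit rings 19.36 are the best per cm.
Best packing: 4×nut clusters — 56 cm, 1752 total.
Nothing else within 59 cm beats 1752.

1752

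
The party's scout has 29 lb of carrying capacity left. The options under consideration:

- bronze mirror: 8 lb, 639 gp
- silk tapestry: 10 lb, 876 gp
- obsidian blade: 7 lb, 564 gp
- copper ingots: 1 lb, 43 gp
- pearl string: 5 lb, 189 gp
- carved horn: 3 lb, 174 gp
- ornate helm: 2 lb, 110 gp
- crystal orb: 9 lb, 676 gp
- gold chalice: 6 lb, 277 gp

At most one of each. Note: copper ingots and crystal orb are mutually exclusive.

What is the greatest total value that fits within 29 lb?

2301

Density check — silk tapestry 87.60, obsidian blade 80.57, bronze mirror 79.88 are the best per lb.
Greedy by ratio would take bronze mirror + silk tapestry + obsidian blade + copper ingots + carved horn: 29 lb used, total 2296.
But bronze mirror + silk tapestry + ornate helm + crystal orb fits in 29 lb and reaches 2301.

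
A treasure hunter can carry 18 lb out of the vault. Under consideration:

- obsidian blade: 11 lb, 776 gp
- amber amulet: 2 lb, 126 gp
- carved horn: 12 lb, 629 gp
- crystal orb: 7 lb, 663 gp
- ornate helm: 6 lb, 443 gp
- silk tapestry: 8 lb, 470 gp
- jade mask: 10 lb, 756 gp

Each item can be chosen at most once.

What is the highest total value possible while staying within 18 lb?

Taking the top-ratio items first gives crystal orb + jade mask for 1419 (17 lb).
Dropping jade mask frees 10 lb; slotting in obsidian blade (11 lb) lifts the total to 1439 at 18 lb.
Next best is crystal orb + jade mask at 1419 (17 lb) — short by 20.

1439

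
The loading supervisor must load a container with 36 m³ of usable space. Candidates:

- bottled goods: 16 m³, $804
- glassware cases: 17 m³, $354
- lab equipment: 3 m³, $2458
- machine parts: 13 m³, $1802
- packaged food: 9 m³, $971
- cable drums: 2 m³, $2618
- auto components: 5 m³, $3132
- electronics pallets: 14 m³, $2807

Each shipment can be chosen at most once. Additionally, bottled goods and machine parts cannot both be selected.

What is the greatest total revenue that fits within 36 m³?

11986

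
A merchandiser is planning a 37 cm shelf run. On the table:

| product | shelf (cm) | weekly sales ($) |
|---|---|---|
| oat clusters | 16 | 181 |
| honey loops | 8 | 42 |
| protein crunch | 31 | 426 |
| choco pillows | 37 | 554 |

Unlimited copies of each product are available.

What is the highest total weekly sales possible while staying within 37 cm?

554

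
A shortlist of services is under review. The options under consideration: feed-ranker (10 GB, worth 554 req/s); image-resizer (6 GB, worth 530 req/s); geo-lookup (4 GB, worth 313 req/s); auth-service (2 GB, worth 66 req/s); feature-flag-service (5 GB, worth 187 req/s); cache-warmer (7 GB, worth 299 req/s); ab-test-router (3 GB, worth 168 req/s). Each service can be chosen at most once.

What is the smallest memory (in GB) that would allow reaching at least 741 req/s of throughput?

Look for the lowest-memory combination reaching 741.
image-resizer + geo-lookup: 843 throughput at 10 GB.
Below 10 GB the best achievable stays under 741.

10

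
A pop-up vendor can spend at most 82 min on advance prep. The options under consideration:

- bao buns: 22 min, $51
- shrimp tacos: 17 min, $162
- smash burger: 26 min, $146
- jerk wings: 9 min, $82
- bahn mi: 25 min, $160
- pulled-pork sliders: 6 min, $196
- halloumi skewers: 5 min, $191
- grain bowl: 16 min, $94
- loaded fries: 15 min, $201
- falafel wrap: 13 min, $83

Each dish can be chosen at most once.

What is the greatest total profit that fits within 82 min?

A density-first pass picks shrimp tacos + jerk wings + bahn mi + pulled-pork sliders + halloumi skewers + loaded fries — 992 at 77 min.
Dropping bahn mi frees 25 min; slotting in grain bowl + falafel wrap (29 min) lifts the total to 1009 at 81 min.

1009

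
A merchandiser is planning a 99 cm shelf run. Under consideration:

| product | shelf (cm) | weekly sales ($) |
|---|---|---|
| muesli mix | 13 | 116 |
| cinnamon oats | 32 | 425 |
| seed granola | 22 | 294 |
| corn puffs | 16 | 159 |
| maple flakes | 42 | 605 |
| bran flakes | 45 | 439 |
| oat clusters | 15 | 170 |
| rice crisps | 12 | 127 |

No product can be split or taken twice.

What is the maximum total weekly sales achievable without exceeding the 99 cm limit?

Cinnamon oats + seed granola + maple flakes uses 96 of the 99 cm and totals 1324.

1324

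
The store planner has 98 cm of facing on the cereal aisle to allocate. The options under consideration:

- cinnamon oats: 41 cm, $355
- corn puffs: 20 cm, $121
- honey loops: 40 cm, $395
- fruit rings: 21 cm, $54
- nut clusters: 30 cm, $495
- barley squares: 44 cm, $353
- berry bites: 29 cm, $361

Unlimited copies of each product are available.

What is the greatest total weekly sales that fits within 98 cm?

1485

Taking 3×nut clusters: 90 cm used, 1485 in weekly sales.
That's the maximum — no swap from here does better than 1485.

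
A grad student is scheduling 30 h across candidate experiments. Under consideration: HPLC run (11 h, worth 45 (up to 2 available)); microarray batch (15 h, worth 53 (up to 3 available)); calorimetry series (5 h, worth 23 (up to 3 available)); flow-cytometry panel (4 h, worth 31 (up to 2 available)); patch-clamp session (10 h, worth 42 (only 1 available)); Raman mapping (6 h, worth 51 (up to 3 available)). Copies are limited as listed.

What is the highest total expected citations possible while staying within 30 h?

215

2×flow-cytometry panel + 3×Raman mapping uses 26 of the 30 h and totals 215.
Nothing else within 30 h beats 215.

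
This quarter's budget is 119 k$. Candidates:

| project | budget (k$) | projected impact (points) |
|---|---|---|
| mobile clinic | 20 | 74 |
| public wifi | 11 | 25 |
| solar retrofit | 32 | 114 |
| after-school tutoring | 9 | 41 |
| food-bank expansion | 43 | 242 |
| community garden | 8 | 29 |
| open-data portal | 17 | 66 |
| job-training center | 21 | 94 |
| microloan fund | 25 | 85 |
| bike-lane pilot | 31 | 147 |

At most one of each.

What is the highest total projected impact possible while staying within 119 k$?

Taking the top-ratio projects first gives after-school tutoring + food-bank expansion + community garden + job-training center + bike-lane pilot for 553 (112 k$).
Dropping after-school tutoring and job-training center frees 30 k$; slotting in mobile clinic + open-data portal (37 k$) lifts the total to 558 at 119 k$.
Runner-up mobile clinic + food-bank expansion + job-training center + bike-lane pilot tops out at 557.

558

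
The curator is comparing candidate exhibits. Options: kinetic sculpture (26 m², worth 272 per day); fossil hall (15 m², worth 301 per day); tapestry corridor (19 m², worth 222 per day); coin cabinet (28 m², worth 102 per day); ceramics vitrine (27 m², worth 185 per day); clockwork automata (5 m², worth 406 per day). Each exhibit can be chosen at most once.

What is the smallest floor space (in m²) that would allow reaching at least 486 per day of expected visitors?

Look for the lowest-floor combination reaching 486.
fossil hall + clockwork automata: 707 expected visitors at 20 m².
Below 20 m² the best achievable stays under 486.

20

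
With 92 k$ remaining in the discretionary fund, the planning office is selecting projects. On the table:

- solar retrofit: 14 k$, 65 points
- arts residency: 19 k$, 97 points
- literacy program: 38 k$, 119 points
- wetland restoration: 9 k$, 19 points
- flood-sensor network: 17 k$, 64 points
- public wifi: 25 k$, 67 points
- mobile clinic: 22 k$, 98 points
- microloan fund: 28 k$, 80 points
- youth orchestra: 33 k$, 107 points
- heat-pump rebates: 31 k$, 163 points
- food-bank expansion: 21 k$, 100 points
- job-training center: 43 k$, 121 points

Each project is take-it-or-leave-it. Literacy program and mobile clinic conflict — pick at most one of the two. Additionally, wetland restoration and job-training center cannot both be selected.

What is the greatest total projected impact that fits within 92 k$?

Ranking by ratio (projected impact/k$): heat-pump rebates 5.26, arts residency 5.11, food-bank expansion 4.76, solar retrofit 4.64.
The ratio heuristic lands on solar retrofit + arts residency + heat-pump rebates + food-bank expansion (425) but leaves 7 k$ idle.
Replace arts residency with mobile clinic: the trade gains 1 net, giving 426 at 88 k$.

426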